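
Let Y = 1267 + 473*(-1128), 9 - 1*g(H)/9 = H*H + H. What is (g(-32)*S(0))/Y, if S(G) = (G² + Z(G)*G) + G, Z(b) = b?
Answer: 0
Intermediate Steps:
g(H) = 81 - 9*H - 9*H² (g(H) = 81 - 9*(H*H + H) = 81 - 9*(H² + H) = 81 - 9*(H + H²) = 81 + (-9*H - 9*H²) = 81 - 9*H - 9*H²)
Y = -532277 (Y = 1267 - 533544 = -532277)
S(G) = G + 2*G² (S(G) = (G² + G*G) + G = (G² + G²) + G = 2*G² + G = G + 2*G²)
(g(-32)*S(0))/Y = ((81 - 9*(-32) - 9*(-32)²)*(0*(1 + 2*0)))/(-532277) = ((81 + 288 - 9*1024)*(0*(1 + 0)))*(-1/532277) = ((81 + 288 - 9216)*(0*1))*(-1/532277) = -8847*0*(-1/532277) = 0*(-1/532277) = 0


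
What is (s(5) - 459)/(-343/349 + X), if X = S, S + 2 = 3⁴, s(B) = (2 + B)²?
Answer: -71545/13614 ≈ -5.2552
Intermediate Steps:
S = 79 (S = -2 + 3⁴ = -2 + 81 = 79)
X = 79
(s(5) - 459)/(-343/349 + X) = ((2 + 5)² - 459)/(-343/349 + 79) = (7² - 459)/(-343*1/349 + 79) = (49 - 459)/(-343/349 + 79) = -410/27228/349 = -410*349/27228 = -71545/13614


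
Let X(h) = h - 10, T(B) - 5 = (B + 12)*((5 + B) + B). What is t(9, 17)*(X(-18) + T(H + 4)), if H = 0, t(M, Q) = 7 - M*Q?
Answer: -27010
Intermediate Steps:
t(M, Q) = 7 - M*Q
T(B) = 5 + (5 + 2*B)*(12 + B) (T(B) = 5 + (B + 12)*((5 + B) + B) = 5 + (12 + B)*(5 + 2*B) = 5 + (5 + 2*B)*(12 + B))
X(h) = -10 + h
t(9, 17)*(X(-18) + T(H + 4)) = (7 - 1*9*17)*((-10 - 18) + (65 + 2*(0 + 4)² + 29*(0 + 4))) = (7 - 153)*(-28 + (65 + 2*4² + 29*4)) = -146*(-28 + (65 + 2*16 + 116)) = -146*(-28 + (65 + 32 + 116)) = -146*(-28 + 213) = -146*185 = -27010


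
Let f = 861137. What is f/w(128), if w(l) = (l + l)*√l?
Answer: 861137*√2/4096 ≈ 297.32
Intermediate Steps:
w(l) = 2*l^(3/2) (w(l) = (2*l)*√l = 2*l^(3/2))
f/w(128) = 861137/((2*128^(3/2))) = 861137/((2*(1024*√2))) = 861137/((2048*√2)) = 861137*(√2/4096) = 861137*√2/4096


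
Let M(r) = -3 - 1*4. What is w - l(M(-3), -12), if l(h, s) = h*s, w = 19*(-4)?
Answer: -160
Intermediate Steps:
w = -76
M(r) = -7 (M(r) = -3 - 4 = -7)
w - l(M(-3), -12) = -76 - (-7)*(-12) = -76 - 1*84 = -76 - 84 = -160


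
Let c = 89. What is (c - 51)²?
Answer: 1444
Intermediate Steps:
(c - 51)² = (89 - 51)² = 38² = 1444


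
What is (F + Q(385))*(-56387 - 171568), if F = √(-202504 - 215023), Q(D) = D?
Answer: -87762675 - 227955*I*√417527 ≈ -8.7763e+7 - 1.473e+8*I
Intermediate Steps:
F = I*√417527 (F = √(-417527) = I*√417527 ≈ 646.16*I)
(F + Q(385))*(-56387 - 171568) = (I*√417527 + 385)*(-56387 - 171568) = (385 + I*√417527)*(-227955) = -87762675 - 227955*I*√417527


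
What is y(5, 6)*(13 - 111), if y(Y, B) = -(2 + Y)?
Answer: 686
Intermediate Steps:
y(Y, B) = -2 - Y
y(5, 6)*(13 - 111) = (-2 - 1*5)*(13 - 111) = (-2 - 5)*(-98) = -7*(-98) = 686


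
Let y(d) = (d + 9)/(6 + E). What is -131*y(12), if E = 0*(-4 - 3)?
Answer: -917/2 ≈ -458.50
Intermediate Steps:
E = 0 (E = 0*(-7) = 0)
y(d) = 3/2 + d/6 (y(d) = (d + 9)/(6 + 0) = (9 + d)/6 = (9 + d)*(⅙) = 3/2 + d/6)
-131*y(12) = -131*(3/2 + (⅙)*12) = -131*(3/2 + 2) = -131*7/2 = -917/2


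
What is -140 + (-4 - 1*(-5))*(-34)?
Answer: -174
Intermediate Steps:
-140 + (-4 - 1*(-5))*(-34) = -140 + (-4 + 5)*(-34) = -140 + 1*(-34) = -140 - 34 = -174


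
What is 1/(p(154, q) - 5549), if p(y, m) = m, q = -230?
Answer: -1/5779 ≈ -0.00017304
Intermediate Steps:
1/(p(154, q) - 5549) = 1/(-230 - 5549) = 1/(-5779) = -1/5779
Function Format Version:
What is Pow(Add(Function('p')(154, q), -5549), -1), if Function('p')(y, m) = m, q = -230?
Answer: Rational(-1, 5779) ≈ -0.00017304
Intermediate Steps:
Pow(Add(Function('p')(154, q), -5549), -1) = Pow(Add(-230, -5549), -1) = Pow(-5779, -1) = Rational(-1, 5779)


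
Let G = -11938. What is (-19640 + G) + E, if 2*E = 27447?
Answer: -35709/2 ≈ -17855.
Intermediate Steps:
E = 27447/2 (E = (1/2)*27447 = 27447/2 ≈ 13724.)
(-19640 + G) + E = (-19640 - 11938) + 27447/2 = -31578 + 27447/2 = -35709/2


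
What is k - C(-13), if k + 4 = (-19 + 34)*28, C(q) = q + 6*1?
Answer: 423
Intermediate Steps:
C(q) = 6 + q (C(q) = q + 6 = 6 + q)
k = 416 (k = -4 + (-19 + 34)*28 = -4 + 15*28 = -4 + 420 = 416)
k - C(-13) = 416 - (6 - 13) = 416 - 1*(-7) = 416 + 7 = 423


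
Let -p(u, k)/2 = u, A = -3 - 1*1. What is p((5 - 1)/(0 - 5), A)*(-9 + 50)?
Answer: 328/5 ≈ 65.600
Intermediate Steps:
A = -4 (A = -3 - 1 = -4)
p(u, k) = -2*u
p((5 - 1)/(0 - 5), A)*(-9 + 50) = (-2*(5 - 1)/(0 - 5))*(-9 + 50) = -8/(-5)*41 = -8*(-1)/5*41 = -2*(-⅘)*41 = (8/5)*41 = 328/5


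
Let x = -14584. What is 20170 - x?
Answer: 34754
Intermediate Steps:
20170 - x = 20170 - 1*(-14584) = 20170 + 14584 = 34754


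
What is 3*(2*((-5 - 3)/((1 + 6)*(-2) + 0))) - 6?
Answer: -18/7 ≈ -2.5714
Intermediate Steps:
3*(2*((-5 - 3)/((1 + 6)*(-2) + 0))) - 6 = 3*(2*(-8/(7*(-2) + 0))) - 6 = 3*(2*(-8/(-14 + 0))) - 6 = 3*(2*(-8/(-14))) - 6 = 3*(2*(-8*(-1/14))) - 6 = 3*(2*(4/7)) - 6 = 3*(8/7) - 6 = 24/7 - 6 = -18/7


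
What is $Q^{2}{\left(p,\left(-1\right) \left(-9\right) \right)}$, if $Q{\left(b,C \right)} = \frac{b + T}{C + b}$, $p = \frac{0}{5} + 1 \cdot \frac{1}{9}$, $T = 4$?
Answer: $\frac{1369}{6724} \approx 0.2036$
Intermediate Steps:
$p = \frac{1}{9}$ ($p = 0 \cdot \frac{1}{5} + 1 \cdot \frac{1}{9} = 0 + \frac{1}{9} = \frac{1}{9} \approx 0.11111$)
$Q{\left(b,C \right)} = \frac{4 + b}{C + b}$ ($Q{\left(b,C \right)} = \frac{b + 4}{C + b} = \frac{4 + b}{C + b}$)
$Q^{2}{\left(p,\left(-1\right) \left(-9\right) \right)} = \left(\frac{4 + \frac{1}{9}}{\left(-1\right) \left(-9\right) + \frac{1}{9}}\right)^{2} = \left(\frac{1}{9 + \frac{1}{9}} \cdot \frac{37}{9}\right)^{2} = \left(\frac{1}{\frac{82}{9}} \cdot \frac{37}{9}\right)^{2} = \left(\frac{9}{82} \cdot \frac{37}{9}\right)^{2} = \left(\frac{37}{82}\right)^{2} = \frac{1369}{6724}$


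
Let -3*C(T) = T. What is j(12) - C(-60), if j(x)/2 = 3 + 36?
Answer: 58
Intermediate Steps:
C(T) = -T/3
j(x) = 78 (j(x) = 2*(3 + 36) = 2*39 = 78)
j(12) - C(-60) = 78 - (-1)*(-60)/3 = 78 - 1*20 = 78 - 20 = 58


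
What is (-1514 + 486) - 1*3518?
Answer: -4546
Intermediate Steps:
(-1514 + 486) - 1*3518 = -1028 - 3518 = -4546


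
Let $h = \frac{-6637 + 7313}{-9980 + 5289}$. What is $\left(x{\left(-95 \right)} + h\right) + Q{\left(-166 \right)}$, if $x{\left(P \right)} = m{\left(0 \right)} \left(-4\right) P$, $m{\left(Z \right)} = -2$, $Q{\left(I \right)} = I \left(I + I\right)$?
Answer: $\frac{254964556}{4691} \approx 54352.0$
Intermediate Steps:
$Q{\left(I \right)} = 2 I^{2}$ ($Q{\left(I \right)} = I 2 I = 2 I^{2}$)
$h = - \frac{676}{4691}$ ($h = \frac{676}{-4691} = 676 \left(- \frac{1}{4691}\right) = - \frac{676}{4691} \approx -0.14411$)
$x{\left(P \right)} = 8 P$ ($x{\left(P \right)} = \left(-2\right) \left(-4\right) P = 8 P$)
$\left(x{\left(-95 \right)} + h\right) + Q{\left(-166 \right)} = \left(8 \left(-95\right) - \frac{676}{4691}\right) + 2 \left(-166\right)^{2} = \left(-760 - \frac{676}{4691}\right) + 2 \cdot 27556 = - \frac{3565836}{4691} + 55112 = \frac{254964556}{4691}$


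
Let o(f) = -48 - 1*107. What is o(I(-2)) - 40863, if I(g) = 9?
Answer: -41018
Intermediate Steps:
o(f) = -155 (o(f) = -48 - 107 = -155)
o(I(-2)) - 40863 = -155 - 40863 = -41018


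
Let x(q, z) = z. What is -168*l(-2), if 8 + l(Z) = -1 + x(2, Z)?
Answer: 1848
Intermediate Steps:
l(Z) = -9 + Z (l(Z) = -8 + (-1 + Z) = -9 + Z)
-168*l(-2) = -168*(-9 - 2) = -168*(-11) = 1848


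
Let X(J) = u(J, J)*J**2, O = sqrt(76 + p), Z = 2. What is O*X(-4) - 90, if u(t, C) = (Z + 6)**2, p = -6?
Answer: -90 + 1024*sqrt(70) ≈ 8477.4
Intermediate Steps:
u(t, C) = 64 (u(t, C) = (2 + 6)**2 = 8**2 = 64)
O = sqrt(70) (O = sqrt(76 - 6) = sqrt(70) ≈ 8.3666)
X(J) = 64*J**2
O*X(-4) - 90 = sqrt(70)*(64*(-4)**2) - 90 = sqrt(70)*(64*16) - 90 = sqrt(70)*1024 - 90 = 1024*sqrt(70) - 90 = -90 + 1024*sqrt(70)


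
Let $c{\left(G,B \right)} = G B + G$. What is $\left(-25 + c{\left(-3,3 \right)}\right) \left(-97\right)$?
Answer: $3589$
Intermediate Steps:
$c{\left(G,B \right)} = G + B G$ ($c{\left(G,B \right)} = B G + G = G + B G$)
$\left(-25 + c{\left(-3,3 \right)}\right) \left(-97\right) = \left(-25 - 3 \left(1 + 3\right)\right) \left(-97\right) = \left(-25 - 12\right) \left(-97\right) = \left(-37\right) \left(-97\right) = 3589$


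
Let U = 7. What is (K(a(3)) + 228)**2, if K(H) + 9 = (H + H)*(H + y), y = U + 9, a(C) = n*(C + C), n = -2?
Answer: 15129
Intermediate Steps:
a(C) = -4*C (a(C) = -2*(C + C) = -4*C)
y = 16 (y = 7 + 9 = 16)
K(H) = -9 + 2*H*(16 + H) (K(H) = -9 + (H + H)*(H + 16) = -9 + (2*H)*(16 + H) = -9 + 2*H*(16 + H))
(K(a(3)) + 228)**2 = ((-9 + 2*(-4*3)**2 + 32*(-4*3)) + 228)**2 = ((-9 + 2*(-12)**2 + 32*(-12)) + 228)**2 = ((-9 + 2*144 - 384) + 228)**2 = ((-9 + 288 - 384) + 228)**2 = (-105 + 228)**2 = 123**2 = 15129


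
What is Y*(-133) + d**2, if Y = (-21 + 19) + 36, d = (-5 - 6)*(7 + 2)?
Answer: 5279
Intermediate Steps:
d = -99 (d = -11*9 = -99)
Y = 34 (Y = -2 + 36 = 34)
Y*(-133) + d**2 = 34*(-133) + (-99)**2 = -4522 + 9801 = 5279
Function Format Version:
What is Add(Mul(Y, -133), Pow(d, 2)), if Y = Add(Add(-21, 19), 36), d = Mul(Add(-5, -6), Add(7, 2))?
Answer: 5279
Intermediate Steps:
d = -99 (d = Mul(-11, 9) = -99)
Y = 34 (Y = Add(-2, 36) = 34)
Add(Mul(Y, -133), Pow(d, 2)) = Add(Mul(34, -133), Pow(-99, 2)) = Add(-4522, 9801) = 5279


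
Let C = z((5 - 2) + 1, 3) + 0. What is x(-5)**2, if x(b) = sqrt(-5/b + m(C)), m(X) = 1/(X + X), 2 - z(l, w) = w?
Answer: 1/2 ≈ 0.50000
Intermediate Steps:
z(l, w) = 2 - w
C = -1 (C = (2 - 1*3) + 0 = (2 - 3) + 0 = -1 + 0 = -1)
m(X) = 1/(2*X)
x(b) = sqrt(-1/2 - 5/b) (x(b) = sqrt(-5/b + (1/2)/(-1)) = sqrt(-5/b + (1/2)*(-1)) = sqrt(-5/b - 1/2) = sqrt(-1/2 - 5/b))
x(-5)**2 = (sqrt(2)*sqrt((-10 - 1*(-5))/(-5))/2)**2 = (sqrt(2)*sqrt(-(-10 + 5)/5)/2)**2 = (sqrt(2)*sqrt(-1/5*(-5))/2)**2 = (sqrt(2)*sqrt(1)/2)**2 = ((1/2)*sqrt(2)*1)**2 = (sqrt(2)/2)**2 = 1/2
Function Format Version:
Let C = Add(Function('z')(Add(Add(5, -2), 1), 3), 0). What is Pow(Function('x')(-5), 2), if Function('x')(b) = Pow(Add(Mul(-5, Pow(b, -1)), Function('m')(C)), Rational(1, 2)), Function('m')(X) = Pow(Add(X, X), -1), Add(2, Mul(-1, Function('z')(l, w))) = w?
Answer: Rational(1, 2) ≈ 0.50000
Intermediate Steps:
Function('z')(l, w) = Add(2, Mul(-1, w))
C = -1 (C = Add(Add(2, Mul(-1, 3)), 0) = Add(Add(2, -3), 0) = Add(-1, 0) = -1)
Function('m')(X) = Mul(Rational(1, 2), Pow(X, -1)) (Function('m')(X) = Pow(Mul(2, X), -1) = Mul(Rational(1, 2), Pow(X, -1)))
Function('x')(b) = Pow(Add(Rational(-1, 2), Mul(-5, Pow(b, -1))), Rational(1, 2)) (Function('x')(b) = Pow(Add(Mul(-5, Pow(b, -1)), Mul(Rational(1, 2), Pow(-1, -1))), Rational(1, 2)) = Pow(Add(Mul(-5, Pow(b, -1)), Mul(Rational(1, 2), -1)), Rational(1, 2)) = Pow(Add(Mul(-5, Pow(b, -1)), Rational(-1, 2)), Rational(1, 2)) = Pow(Add(Rational(-1, 2), Mul(-5, Pow(b, -1))), Rational(1, 2)))
Pow(Function('x')(-5), 2) = Pow(Mul(Rational(1, 2), Pow(2, Rational(1, 2)), Pow(Mul(Pow(-5, -1), Add(-10, Mul(-1, -5))), Rational(1, 2))), 2) = Pow(Mul(Rational(1, 2), Pow(2, Rational(1, 2)), Pow(Mul(Rational(-1, 5), Add(-10, 5)), Rational(1, 2))), 2) = Pow(Mul(Rational(1, 2), Pow(2, Rational(1, 2)), Pow(Mul(Rational(-1, 5), -5), Rational(1, 2))), 2) = Pow(Mul(Rational(1, 2), Pow(2, Rational(1, 2)), Pow(1, Rational(1, 2))), 2) = Pow(Mul(Rational(1, 2), Pow(2, Rational(1, 2)), 1), 2) = Pow(Mul(Rational(1, 2), Pow(2, Rational(1, 2))), 2) = Rational(1, 2)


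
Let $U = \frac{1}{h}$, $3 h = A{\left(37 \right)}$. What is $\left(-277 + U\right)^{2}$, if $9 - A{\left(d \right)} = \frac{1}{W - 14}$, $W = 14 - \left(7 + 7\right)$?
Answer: $\frac{1234608769}{16129} \approx 76546.0$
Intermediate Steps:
$W = 0$ ($W = 14 - 14 = 0$)
$A{\left(d \right)} = \frac{127}{14}$ ($A{\left(d \right)} = 9 - \frac{1}{0 - 14} = 9 - \frac{1}{-14} = 9 - - \frac{1}{14} = 9 + \frac{1}{14} = \frac{127}{14}$)
$h = \frac{127}{42}$ ($h = \frac{1}{3} \cdot \frac{127}{14} = \frac{127}{42} \approx 3.0238$)
$U = \frac{42}{127}$ ($U = \frac{1}{\frac{127}{42}} = \frac{42}{127} \approx 0.33071$)
$\left(-277 + U\right)^{2} = \left(-277 + \frac{42}{127}\right)^{2} = \left(- \frac{35137}{127}\right)^{2} = \frac{1234608769}{16129}$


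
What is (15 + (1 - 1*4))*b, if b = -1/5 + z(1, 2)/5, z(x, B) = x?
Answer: 0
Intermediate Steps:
b = 0 (b = -1/5 + 1/5 = -1*⅕ + 1*(⅕) = -⅕ + ⅕ = 0)
(15 + (1 - 1*4))*b = (15 + (1 - 1*4))*0 = (15 + (1 - 4))*0 = (15 - 3)*0 = 12*0 = 0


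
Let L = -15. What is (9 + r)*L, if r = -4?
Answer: -75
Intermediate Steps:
(9 + r)*L = (9 - 4)*(-15) = 5*(-15) = -75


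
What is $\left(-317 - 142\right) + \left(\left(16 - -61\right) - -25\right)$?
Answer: $-357$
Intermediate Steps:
$\left(-317 - 142\right) + \left(\left(16 - -61\right) - -25\right) = -459 + \left(\left(16 + 61\right) + 25\right) = -459 + \left(77 + 25\right) = -459 + 102 = -357$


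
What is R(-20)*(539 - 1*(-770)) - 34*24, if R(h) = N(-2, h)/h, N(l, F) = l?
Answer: -6851/10 ≈ -685.10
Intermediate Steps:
R(h) = -2/h
R(-20)*(539 - 1*(-770)) - 34*24 = (-2/(-20))*(539 - 1*(-770)) - 34*24 = (-2*(-1/20))*(539 + 770) - 816 = (1/10)*1309 - 816 = 1309/10 - 816 = -6851/10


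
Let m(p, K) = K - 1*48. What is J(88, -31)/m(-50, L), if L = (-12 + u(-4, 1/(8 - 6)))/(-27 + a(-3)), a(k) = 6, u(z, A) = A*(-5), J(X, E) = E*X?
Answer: 114576/1987 ≈ 57.663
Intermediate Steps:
u(z, A) = -5*A
L = 29/42 (L = (-12 - 5/(8 - 6))/(-27 + 6) = (-12 - 5/2)/(-21) = (-12 - 5*½)*(-1/21) = (-12 - 5/2)*(-1/21) = -29/2*(-1/21) = 29/42 ≈ 0.69048)
m(p, K) = -48 + K (m(p, K) = K - 48 = -48 + K)
J(88, -31)/m(-50, L) = (-31*88)/(-48 + 29/42) = -2728/(-1987/42) = -2728*(-42/1987) = 114576/1987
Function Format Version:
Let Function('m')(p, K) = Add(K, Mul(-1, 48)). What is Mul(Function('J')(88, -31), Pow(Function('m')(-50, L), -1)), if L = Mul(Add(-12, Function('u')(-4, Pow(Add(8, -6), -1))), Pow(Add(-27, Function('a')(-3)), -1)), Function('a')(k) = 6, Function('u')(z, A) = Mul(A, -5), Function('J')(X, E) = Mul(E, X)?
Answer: Rational(114576, 1987) ≈ 57.663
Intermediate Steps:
Function('u')(z, A) = Mul(-5, A)
L = Rational(29, 42) (L = Mul(Add(-12, Mul(-5, Pow(Add(8, -6), -1))), Pow(Add(-27, 6), -1)) = Mul(Add(-12, Mul(-5, Pow(2, -1))), Pow(-21, -1)) = Mul(Add(-12, Mul(-5, Rational(1, 2))), Rational(-1, 21)) = Mul(Add(-12, Rational(-5, 2)), Rational(-1, 21)) = Mul(Rational(-29, 2), Rational(-1, 21)) = Rational(29, 42) ≈ 0.69048)
Function('m')(p, K) = Add(-48, K) (Function('m')(p, K) = Add(K, -48) = Add(-48, K))
Mul(Function('J')(88, -31), Pow(Function('m')(-50, L), -1)) = Mul(Mul(-31, 88), Pow(Add(-48, Rational(29, 42)), -1)) = Mul(-2728, Pow(Rational(-1987, 42), -1)) = Mul(-2728, Rational(-42, 1987)) = Rational(114576, 1987)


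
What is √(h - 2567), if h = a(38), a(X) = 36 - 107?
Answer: I*√2638 ≈ 51.361*I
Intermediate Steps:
a(X) = -71
h = -71
√(h - 2567) = √(-71 - 2567) = √(-2638) = I*√2638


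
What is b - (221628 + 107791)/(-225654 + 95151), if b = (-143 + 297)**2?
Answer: 3095338567/130503 ≈ 23719.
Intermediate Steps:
b = 23716 (b = 154**2 = 23716)
b - (221628 + 107791)/(-225654 + 95151) = 23716 - (221628 + 107791)/(-225654 + 95151) = 23716 - 329419/(-130503) = 23716 - 329419*(-1)/130503 = 23716 - 1*(-329419/130503) = 23716 + 329419/130503 = 3095338567/130503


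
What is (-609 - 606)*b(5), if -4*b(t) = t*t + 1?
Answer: 15795/2 ≈ 7897.5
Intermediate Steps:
b(t) = -¼ - t²/4 (b(t) = -(t*t + 1)/4 = -(t² + 1)/4 = -(1 + t²)/4 = -¼ - t²/4)
(-609 - 606)*b(5) = (-609 - 606)*(-¼ - ¼*5²) = -1215*(-¼ - ¼*25) = -1215*(-¼ - 25/4) = -1215*(-13/2) = 15795/2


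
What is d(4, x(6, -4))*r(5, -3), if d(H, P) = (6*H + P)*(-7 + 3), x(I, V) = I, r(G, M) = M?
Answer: 360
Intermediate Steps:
d(H, P) = -24*H - 4*P (d(H, P) = (P + 6*H)*(-4) = -24*H - 4*P)
d(4, x(6, -4))*r(5, -3) = (-24*4 - 4*6)*(-3) = (-96 - 24)*(-3) = -120*(-3) = 360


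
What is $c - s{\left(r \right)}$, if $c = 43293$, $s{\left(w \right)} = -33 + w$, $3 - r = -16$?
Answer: $43307$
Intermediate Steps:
$r = 19$ ($r = 3 - -16 = 3 + 16 = 19$)
$c - s{\left(r \right)} = 43293 - \left(-33 + 19\right) = 43293 - -14 = 43293 + 14 = 43307$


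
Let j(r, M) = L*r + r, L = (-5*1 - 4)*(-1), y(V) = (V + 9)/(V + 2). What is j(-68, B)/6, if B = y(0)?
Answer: -340/3 ≈ -113.33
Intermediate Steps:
y(V) = (9 + V)/(2 + V)
B = 9/2 (B = (9 + 0)/(2 + 0) = 9/2 ≈ 4.5000)
L = 9 (L = (-5 - 4)*(-1) = -9*(-1) = 9)
j(r, M) = 10*r (j(r, M) = 9*r + r = 10*r)
j(-68, B)/6 = (10*(-68))/6 = -680*1/6 = -340/3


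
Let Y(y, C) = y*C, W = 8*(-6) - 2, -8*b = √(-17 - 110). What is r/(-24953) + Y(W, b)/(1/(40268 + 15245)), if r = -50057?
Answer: 50057/24953 + 1387825*I*√127/4 ≈ 2.0061 + 3.91e+6*I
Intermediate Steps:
b = -I*√127/8 (b = -√(-17 - 110)/8 = -I*√127/8 ≈ -1.4087*I)
W = -50 (W = -48 - 2 = -50)
Y(y, C) = C*y
r/(-24953) + Y(W, b)/(1/(40268 + 15245)) = -50057/(-24953) + (-I*√127/8*(-50))/(1/(40268 + 15245)) = -50057*(-1/24953) + (25*I*√127/4)/(1/55513) = 50057/24953 + (25*I*√127/4)/(1/55513) = 50057/24953 + (25*I*√127/4)*55513 = 50057/24953 + 1387825*I*√127/4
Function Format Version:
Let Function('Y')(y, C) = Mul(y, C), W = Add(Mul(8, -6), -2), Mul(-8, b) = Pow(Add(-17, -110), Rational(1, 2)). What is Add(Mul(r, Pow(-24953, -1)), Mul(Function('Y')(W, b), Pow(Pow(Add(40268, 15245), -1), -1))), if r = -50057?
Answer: Add(Rational(50057, 24953), Mul(Rational(1387825, 4), I, Pow(127, Rational(1, 2)))) ≈ Add(2.0061, Mul(3.9100e+6, I))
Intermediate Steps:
b = Mul(Rational(-1, 8), I, Pow(127, Rational(1, 2))) (b = Mul(Rational(-1, 8), Pow(Add(-17, -110), Rational(1, 2))) = Mul(Rational(-1, 8), Pow(-127, Rational(1, 2))) = Mul(Rational(-1, 8), Mul(I, Pow(127, Rational(1, 2)))) = Mul(Rational(-1, 8), I, Pow(127, Rational(1, 2))) ≈ Mul(-1.4087, I))
W = -50 (W = Add(-48, -2) = -50)
Function('Y')(y, C) = Mul(C, y)
Add(Mul(r, Pow(-24953, -1)), Mul(Function('Y')(W, b), Pow(Pow(Add(40268, 15245), -1), -1))) = Add(Mul(-50057, Pow(-24953, -1)), Mul(Mul(Mul(Rational(-1, 8), I, Pow(127, Rational(1, 2))), -50), Pow(Pow(Add(40268, 15245), -1), -1))) = Add(Mul(-50057, Rational(-1, 24953)), Mul(Mul(Rational(25, 4), I, Pow(127, Rational(1, 2))), Pow(Pow(55513, -1), -1))) = Add(Rational(50057, 24953), Mul(Mul(Rational(25, 4), I, Pow(127, Rational(1, 2))), Pow(Rational(1, 55513), -1))) = Add(Rational(50057, 24953), Mul(Mul(Rational(25, 4), I, Pow(127, Rational(1, 2))), 55513)) = Add(Rational(50057, 24953), Mul(Rational(1387825, 4), I, Pow(127, Rational(1, 2))))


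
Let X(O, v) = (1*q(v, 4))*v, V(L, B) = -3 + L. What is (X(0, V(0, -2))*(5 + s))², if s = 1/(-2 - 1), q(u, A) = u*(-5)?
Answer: 44100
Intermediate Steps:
q(u, A) = -5*u
X(O, v) = -5*v² (X(O, v) = (1*(-5*v))*v = (-5*v)*v = -5*v²)
s = -⅓ (s = 1/(-3) = -⅓ ≈ -0.33333)
(X(0, V(0, -2))*(5 + s))² = ((-5*(-3 + 0)²)*(5 - ⅓))² = (-5*(-3)²*(14/3))² = (-5*9*(14/3))² = (-45*14/3)² = (-210)² = 44100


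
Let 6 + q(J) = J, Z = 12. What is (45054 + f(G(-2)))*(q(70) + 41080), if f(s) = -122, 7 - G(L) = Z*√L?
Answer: 1848682208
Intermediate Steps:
q(J) = -6 + J
G(L) = 7 - 12*√L
(45054 + f(G(-2)))*(q(70) + 41080) = (45054 - 122)*((-6 + 70) + 41080) = 44932*(64 + 41080) = 44932*41144 = 1848682208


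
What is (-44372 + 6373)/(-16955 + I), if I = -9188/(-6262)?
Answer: 118974869/53081511 ≈ 2.2414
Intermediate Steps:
I = 4594/3131 (I = -9188*(-1/6262) = 4594/3131 ≈ 1.4673)
(-44372 + 6373)/(-16955 + I) = (-44372 + 6373)/(-16955 + 4594/3131) = -37999/(-53081511/3131) = -37999*(-3131/53081511) = 118974869/53081511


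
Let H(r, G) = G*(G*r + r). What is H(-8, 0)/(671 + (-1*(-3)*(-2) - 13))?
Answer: 0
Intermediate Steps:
H(r, G) = G*(r + G*r)
H(-8, 0)/(671 + (-1*(-3)*(-2) - 13)) = (0*(-8)*(1 + 0))/(671 + (-1*(-3)*(-2) - 13)) = (0*(-8)*1)/(671 + (3*(-2) - 13)) = 0/(671 + (-6 - 13)) = 0/(671 - 19) = 0/652 = (1/652)*0 = 0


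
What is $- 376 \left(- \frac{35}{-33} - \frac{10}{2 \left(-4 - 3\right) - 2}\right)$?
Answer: $- \frac{20915}{33} \approx -633.79$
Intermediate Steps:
$- 376 \left(- \frac{35}{-33} - \frac{10}{2 \left(-4 - 3\right) - 2}\right) = - 376 \left(\left(-35\right) \left(- \frac{1}{33}\right) - \frac{10}{2 \left(-4 - 3\right) - 2}\right) = - 376 \left(\frac{35}{33} - \frac{10}{2 \left(-7\right) - 2}\right) = - 376 \left(\frac{35}{33} - \frac{10}{-14 - 2}\right) = - 376 \left(\frac{35}{33} - \frac{10}{-16}\right) = - 376 \left(\frac{35}{33} - - \frac{5}{8}\right) = - 376 \left(\frac{35}{33} + \frac{5}{8}\right) = \left(-376\right) \frac{445}{264} = - \frac{20915}{33}$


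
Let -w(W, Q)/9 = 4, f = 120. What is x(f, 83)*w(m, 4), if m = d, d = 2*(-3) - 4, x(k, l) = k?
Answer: -4320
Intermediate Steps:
d = -10 (d = -6 - 4 = -10)
m = -10
w(W, Q) = -36 (w(W, Q) = -9*4 = -36)
x(f, 83)*w(m, 4) = 120*(-36) = -4320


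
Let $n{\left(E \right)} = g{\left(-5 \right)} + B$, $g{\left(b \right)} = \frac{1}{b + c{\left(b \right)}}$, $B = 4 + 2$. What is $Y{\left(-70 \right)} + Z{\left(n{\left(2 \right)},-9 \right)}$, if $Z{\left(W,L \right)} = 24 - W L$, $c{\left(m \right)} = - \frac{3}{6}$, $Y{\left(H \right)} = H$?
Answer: $\frac{70}{11} \approx 6.3636$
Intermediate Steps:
$c{\left(m \right)} = - \frac{1}{2}$ ($c{\left(m \right)} = \left(-3\right) \frac{1}{6} = - \frac{1}{2}$)
$B = 6$
$g{\left(b \right)} = \frac{1}{- \frac{1}{2} + b}$ ($g{\left(b \right)} = \frac{1}{b - \frac{1}{2}} = \frac{1}{- \frac{1}{2} + b}$)
$n{\left(E \right)} = \frac{64}{11}$ ($n{\left(E \right)} = \frac{2}{-1 + 2 \left(-5\right)} + 6 = \frac{2}{-1 - 10} + 6 = \frac{2}{-11} + 6 = 2 \left(- \frac{1}{11}\right) + 6 = - \frac{2}{11} + 6 = \frac{64}{11}$)
$Z{\left(W,L \right)} = 24 - L W$
$Y{\left(-70 \right)} + Z{\left(n{\left(2 \right)},-9 \right)} = -70 - \left(-24 - \frac{576}{11}\right) = -70 + \left(24 + \frac{576}{11}\right) = -70 + \frac{840}{11} = \frac{70}{11}$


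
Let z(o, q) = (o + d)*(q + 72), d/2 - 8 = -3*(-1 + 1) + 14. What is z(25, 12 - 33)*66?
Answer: 232254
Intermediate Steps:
d = 44 (d = 16 + 2*(-3*(-1 + 1) + 14) = 16 + 2*(-3*0 + 14) = 16 + 2*(0 + 14) = 16 + 2*14 = 16 + 28 = 44)
z(o, q) = (44 + o)*(72 + q) (z(o, q) = (o + 44)*(q + 72) = (44 + o)*(72 + q))
z(25, 12 - 33)*66 = (3168 + 44*(12 - 33) + 72*25 + 25*(12 - 33))*66 = (3168 + 44*(-21) + 1800 + 25*(-21))*66 = (3168 - 924 + 1800 - 525)*66 = 3519*66 = 232254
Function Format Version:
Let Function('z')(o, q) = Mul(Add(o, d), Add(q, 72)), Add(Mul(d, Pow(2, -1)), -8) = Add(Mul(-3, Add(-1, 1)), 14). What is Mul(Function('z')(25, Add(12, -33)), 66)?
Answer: 232254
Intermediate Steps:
d = 44 (d = Add(16, Mul(2, Add(Mul(-3, Add(-1, 1)), 14))) = Add(16, Mul(2, Add(Mul(-3, 0), 14))) = Add(16, Mul(2, Add(0, 14))) = Add(16, Mul(2, 14)) = Add(16, 28) = 44)
Function('z')(o, q) = Mul(Add(44, o), Add(72, q)) (Function('z')(o, q) = Mul(Add(o, 44), Add(q, 72)) = Mul(Add(44, o), Add(72, q)))
Mul(Function('z')(25, Add(12, -33)), 66) = Mul(Add(3168, Mul(44, Add(12, -33)), Mul(72, 25), Mul(25, Add(12, -33))), 66) = Mul(Add(3168, Mul(44, -21), 1800, Mul(25, -21)), 66) = Mul(Add(3168, -924, 1800, -525), 66) = Mul(3519, 66) = 232254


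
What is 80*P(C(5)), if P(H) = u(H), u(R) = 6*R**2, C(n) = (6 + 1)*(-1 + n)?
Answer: 376320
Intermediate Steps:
C(n) = -7 + 7*n (C(n) = 7*(-1 + n) = -7 + 7*n)
P(H) = 6*H**2
80*P(C(5)) = 80*(6*(-7 + 7*5)**2) = 80*(6*(-7 + 35)**2) = 80*(6*28**2) = 80*(6*784) = 80*4704 = 376320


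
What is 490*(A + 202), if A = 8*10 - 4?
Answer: 136220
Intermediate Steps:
A = 76 (A = 80 - 4 = 76)
490*(A + 202) = 490*(76 + 202) = 490*278 = 136220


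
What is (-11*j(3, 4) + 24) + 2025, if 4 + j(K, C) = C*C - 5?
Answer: 1972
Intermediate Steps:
j(K, C) = -9 + C² (j(K, C) = -4 + (C*C - 5) = -4 + (C² - 5) = -4 + (-5 + C²) = -9 + C²)
(-11*j(3, 4) + 24) + 2025 = (-11*(-9 + 4²) + 24) + 2025 = (-11*(-9 + 16) + 24) + 2025 = (-11*7 + 24) + 2025 = (-77 + 24) + 2025 = -53 + 2025 = 1972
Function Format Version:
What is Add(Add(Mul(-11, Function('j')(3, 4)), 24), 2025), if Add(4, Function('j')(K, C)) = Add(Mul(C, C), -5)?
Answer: 1972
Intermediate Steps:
Function('j')(K, C) = Add(-9, Pow(C, 2)) (Function('j')(K, C) = Add(-4, Add(Mul(C, C), -5)) = Add(-4, Add(Pow(C, 2), -5)) = Add(-4, Add(-5, Pow(C, 2))) = Add(-9, Pow(C, 2)))
Add(Add(Mul(-11, Function('j')(3, 4)), 24), 2025) = Add(Add(Mul(-11, Add(-9, Pow(4, 2))), 24), 2025) = Add(Add(Mul(-11, Add(-9, 16)), 24), 2025) = Add(Add(Mul(-11, 7), 24), 2025) = Add(Add(-77, 24), 2025) = Add(-53, 2025) = 1972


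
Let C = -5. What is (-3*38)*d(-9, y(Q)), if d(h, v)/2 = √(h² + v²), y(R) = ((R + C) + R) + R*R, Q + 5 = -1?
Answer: -228*√442 ≈ -4793.4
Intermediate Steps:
Q = -6 (Q = -5 - 1 = -6)
y(R) = -5 + R² + 2*R (y(R) = ((R - 5) + R) + R*R = ((-5 + R) + R) + R² = (-5 + 2*R) + R² = -5 + R² + 2*R)
d(h, v) = 2*√(h² + v²)
(-3*38)*d(-9, y(Q)) = (-3*38)*(2*√((-9)² + (-5 + (-6)² + 2*(-6))²)) = -228*√(81 + (-5 + 36 - 12)²) = -228*√(81 + 19²) = -228*√(81 + 361) = -228*√442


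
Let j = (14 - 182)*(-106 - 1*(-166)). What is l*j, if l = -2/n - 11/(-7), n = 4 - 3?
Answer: 4320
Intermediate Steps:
n = 1
j = -10080 (j = -168*(-106 + 166) = -168*60 = -10080)
l = -3/7 (l = -2/1 - 11/(-7) = -2*1 - 11*(-⅐) = -2 + 11/7 = -3/7 ≈ -0.42857)
l*j = -3/7*(-10080) = 4320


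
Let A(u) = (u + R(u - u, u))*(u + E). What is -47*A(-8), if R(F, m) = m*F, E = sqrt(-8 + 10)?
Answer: -3008 + 376*sqrt(2) ≈ -2476.3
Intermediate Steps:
E = sqrt(2) ≈ 1.4142
R(F, m) = F*m
A(u) = u*(u + sqrt(2)) (A(u) = (u + (u - u)*u)*(u + sqrt(2)) = (u + 0*u)*(u + sqrt(2)) = (u + 0)*(u + sqrt(2)) = u*(u + sqrt(2)))
-47*A(-8) = -(-376)*(-8 + sqrt(2)) = -47*(64 - 8*sqrt(2)) = -3008 + 376*sqrt(2)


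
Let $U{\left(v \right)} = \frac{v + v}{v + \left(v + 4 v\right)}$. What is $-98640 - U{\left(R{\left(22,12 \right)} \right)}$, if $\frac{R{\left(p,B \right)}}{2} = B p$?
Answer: $- \frac{295921}{3} \approx -98640.0$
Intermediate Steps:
$R{\left(p,B \right)} = 2 B p$
$U{\left(v \right)} = \frac{1}{3}$ ($U{\left(v \right)} = \frac{2 v}{v + 5 v} = \frac{2 v}{6 v} = 2 v \frac{1}{6 v} = \frac{1}{3}$)
$-98640 - U{\left(R{\left(22,12 \right)} \right)} = -98640 - \frac{1}{3} = - \frac{295921}{3}$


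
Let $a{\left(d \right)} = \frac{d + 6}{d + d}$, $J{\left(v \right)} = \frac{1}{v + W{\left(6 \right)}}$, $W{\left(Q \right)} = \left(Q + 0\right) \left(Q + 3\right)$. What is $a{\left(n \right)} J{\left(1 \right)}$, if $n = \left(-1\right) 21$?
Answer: $\frac{1}{154} \approx 0.0064935$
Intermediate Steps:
$n = -21$
$W{\left(Q \right)} = Q \left(3 + Q\right)$
$J{\left(v \right)} = \frac{1}{54 + v}$ ($J{\left(v \right)} = \frac{1}{v + 6 \left(3 + 6\right)} = \frac{1}{v + 6 \cdot 9} = \frac{1}{v + 54} = \frac{1}{54 + v}$)
$a{\left(d \right)} = \frac{6 + d}{2 d}$
$a{\left(n \right)} J{\left(1 \right)} = \frac{\frac{1}{2} \frac{1}{-21} \left(6 - 21\right)}{54 + 1} = \frac{\frac{1}{2} \left(- \frac{1}{21}\right) \left(-15\right)}{55} = \frac{5}{14} \cdot \frac{1}{55} = \frac{1}{154}$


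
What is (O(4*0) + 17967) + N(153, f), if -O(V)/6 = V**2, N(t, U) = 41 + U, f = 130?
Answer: 18138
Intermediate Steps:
O(V) = -6*V**2
(O(4*0) + 17967) + N(153, f) = (-6*(4*0)**2 + 17967) + (41 + 130) = (-6*0**2 + 17967) + 171 = (-6*0 + 17967) + 171 = (0 + 17967) + 171 = 17967 + 171 = 18138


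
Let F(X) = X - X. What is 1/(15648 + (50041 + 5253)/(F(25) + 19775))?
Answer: 19775/309494494 ≈ 6.3895e-5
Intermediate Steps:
F(X) = 0
1/(15648 + (50041 + 5253)/(F(25) + 19775)) = 1/(15648 + (50041 + 5253)/(0 + 19775)) = 1/(15648 + 55294/19775) = 1/(309494494/19775) = 19775/309494494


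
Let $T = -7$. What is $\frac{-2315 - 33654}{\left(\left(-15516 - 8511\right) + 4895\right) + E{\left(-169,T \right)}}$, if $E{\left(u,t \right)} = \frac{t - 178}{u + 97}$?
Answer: $\frac{2589768}{1377319} \approx 1.8803$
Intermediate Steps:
$E{\left(u,t \right)} = \frac{-178 + t}{97 + u}$
$\frac{-2315 - 33654}{\left(\left(-15516 - 8511\right) + 4895\right) + E{\left(-169,T \right)}} = \frac{-2315 - 33654}{\left(\left(-15516 - 8511\right) + 4895\right) + \frac{-178 - 7}{97 - 169}} = - \frac{35969}{\left(-24027 + 4895\right) + \frac{1}{-72} \left(-185\right)} = - \frac{35969}{-19132 - - \frac{185}{72}} = - \frac{35969}{-19132 + \frac{185}{72}} = - \frac{35969}{- \frac{1377319}{72}} = \left(-35969\right) \left(- \frac{72}{1377319}\right) = \frac{2589768}{1377319}$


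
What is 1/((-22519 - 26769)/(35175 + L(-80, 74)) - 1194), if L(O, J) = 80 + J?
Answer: -35329/42232114 ≈ -0.00083654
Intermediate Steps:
1/((-22519 - 26769)/(35175 + L(-80, 74)) - 1194) = 1/((-22519 - 26769)/(35175 + (80 + 74)) - 1194) = 1/(-49288/(35175 + 154) - 1194) = 1/(-49288/35329 - 1194) = 1/(-42232114/35329) = -35329/42232114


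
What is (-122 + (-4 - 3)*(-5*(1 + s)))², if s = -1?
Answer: 14884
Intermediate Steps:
(-122 + (-4 - 3)*(-5*(1 + s)))² = (-122 + (-4 - 3)*(-5*(1 - 1)))² = (-122 - (-35)*0)² = (-122 - 7*0)² = (-122 + 0)² = (-122)² = 14884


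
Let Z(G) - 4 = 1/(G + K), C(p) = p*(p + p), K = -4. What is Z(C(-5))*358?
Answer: 33115/23 ≈ 1439.8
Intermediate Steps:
C(p) = 2*p² (C(p) = p*(2*p) = 2*p²)
Z(G) = 4 + 1/(-4 + G) (Z(G) = 4 + 1/(G - 4) = 4 + 1/(-4 + G))
Z(C(-5))*358 = ((-15 + 4*(2*(-5)²))/(-4 + 2*(-5)²))*358 = ((-15 + 4*(2*25))/(-4 + 2*25))*358 = ((-15 + 4*50)/(-4 + 50))*358 = ((-15 + 200)/46)*358 = ((1/46)*185)*358 = (185/46)*358 = 33115/23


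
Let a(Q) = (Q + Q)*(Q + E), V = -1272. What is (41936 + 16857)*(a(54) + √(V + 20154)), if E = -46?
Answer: 50797152 + 176379*√2098 ≈ 5.8876e+7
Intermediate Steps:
a(Q) = 2*Q*(-46 + Q) (a(Q) = (Q + Q)*(Q - 46) = (2*Q)*(-46 + Q) = 2*Q*(-46 + Q))
(41936 + 16857)*(a(54) + √(V + 20154)) = (41936 + 16857)*(2*54*(-46 + 54) + √(-1272 + 20154)) = 58793*(2*54*8 + √18882) = 58793*(864 + 3*√2098) = 50797152 + 176379*√2098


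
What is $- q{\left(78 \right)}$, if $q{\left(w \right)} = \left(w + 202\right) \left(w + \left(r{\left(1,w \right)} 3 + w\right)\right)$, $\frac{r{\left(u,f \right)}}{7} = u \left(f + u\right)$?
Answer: $-508200$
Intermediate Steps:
$r{\left(u,f \right)} = 7 u \left(f + u\right)$
$q{\left(w \right)} = \left(21 + 23 w\right) \left(202 + w\right)$ ($q{\left(w \right)} = \left(w + 202\right) \left(w + \left(7 \cdot 1 \left(w + 1\right) 3 + w\right)\right) = \left(202 + w\right) \left(w + \left(7 \cdot 1 \left(1 + w\right) 3 + w\right)\right) = \left(202 + w\right) \left(w + \left(\left(7 + 7 w\right) 3 + w\right)\right) = \left(202 + w\right) \left(w + \left(\left(21 + 21 w\right) + w\right)\right) = \left(202 + w\right) \left(w + \left(21 + 22 w\right)\right) = \left(202 + w\right) \left(21 + 23 w\right) = \left(21 + 23 w\right) \left(202 + w\right)$)
$- q{\left(78 \right)} = - (4242 + 23 \cdot 78^{2} + 4667 \cdot 78) = - (4242 + 23 \cdot 6084 + 364026) = - (4242 + 139932 + 364026) = \left(-1\right) 508200 = -508200$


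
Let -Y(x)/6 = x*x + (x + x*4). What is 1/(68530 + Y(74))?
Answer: 1/33454 ≈ 2.9892e-5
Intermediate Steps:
Y(x) = -30*x - 6*x**2 (Y(x) = -6*(x*x + (x + x*4)) = -6*(x**2 + (x + 4*x)) = -6*(x**2 + 5*x) = -30*x - 6*x**2)
1/(68530 + Y(74)) = 1/(68530 - 6*74*(5 + 74)) = 1/(68530 - 6*74*79) = 1/(68530 - 35076) = 1/33454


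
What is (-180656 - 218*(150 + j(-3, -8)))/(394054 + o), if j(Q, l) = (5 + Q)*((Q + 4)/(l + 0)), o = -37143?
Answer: -426603/713822 ≈ -0.59763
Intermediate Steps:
j(Q, l) = (4 + Q)*(5 + Q)/l (j(Q, l) = (5 + Q)*((4 + Q)/l) = (4 + Q)*(5 + Q)/l)
(-180656 - 218*(150 + j(-3, -8)))/(394054 + o) = (-180656 - 218*(150 + (20 + (-3)² + 9*(-3))/(-8)))/(394054 - 37143) = (-180656 - 218*(150 - (20 + 9 - 27)/8))/356911 = (-180656 - 218*(150 - ⅛*2))*(1/356911) = (-180656 - 218*(150 - ¼))*(1/356911) = (-180656 - 218*599/4)*(1/356911) = (-180656 - 65291/2)*(1/356911) = -426603/2*1/356911 = -426603/713822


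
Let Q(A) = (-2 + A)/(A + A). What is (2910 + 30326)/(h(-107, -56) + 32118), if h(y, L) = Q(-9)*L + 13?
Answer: 299124/288871 ≈ 1.0355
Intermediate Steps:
Q(A) = (-2 + A)/(2*A) (Q(A) = (-2 + A)/((2*A)) = (-2 + A)*(1/(2*A)) = (-2 + A)/(2*A))
h(y, L) = 13 + 11*L/18 (h(y, L) = ((½)*(-2 - 9)/(-9))*L + 13 = ((½)*(-⅑)*(-11))*L + 13 = 11*L/18 + 13 = 13 + 11*L/18)
(2910 + 30326)/(h(-107, -56) + 32118) = (2910 + 30326)/((13 + (11/18)*(-56)) + 32118) = 33236/((13 - 308/9) + 32118) = 33236/(-191/9 + 32118) = 33236/(288871/9) = 33236*(9/288871) = 299124/288871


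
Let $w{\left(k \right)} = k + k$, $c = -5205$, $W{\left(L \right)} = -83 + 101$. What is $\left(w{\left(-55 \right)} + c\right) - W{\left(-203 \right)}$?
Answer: $-5333$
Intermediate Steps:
$W{\left(L \right)} = 18$
$w{\left(k \right)} = 2 k$
$\left(w{\left(-55 \right)} + c\right) - W{\left(-203 \right)} = \left(2 \left(-55\right) - 5205\right) - 18 = \left(-110 - 5205\right) - 18 = -5315 - 18 = -5333$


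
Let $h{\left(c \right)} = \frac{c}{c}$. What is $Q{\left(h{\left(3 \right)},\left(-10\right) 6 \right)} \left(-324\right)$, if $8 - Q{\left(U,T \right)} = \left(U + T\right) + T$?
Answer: $-41148$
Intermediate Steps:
$h{\left(c \right)} = 1$
$Q{\left(U,T \right)} = 8 - U - 2 T$ ($Q{\left(U,T \right)} = 8 - \left(\left(U + T\right) + T\right) = 8 - \left(\left(T + U\right) + T\right) = 8 - \left(U + 2 T\right) = 8 - U - 2 T$)
$Q{\left(h{\left(3 \right)},\left(-10\right) 6 \right)} \left(-324\right) = \left(8 - 1 - 2 \left(\left(-10\right) 6\right)\right) \left(-324\right) = \left(8 - 1 - -120\right) \left(-324\right) = \left(8 - 1 + 120\right) \left(-324\right) = 127 \left(-324\right) = -41148$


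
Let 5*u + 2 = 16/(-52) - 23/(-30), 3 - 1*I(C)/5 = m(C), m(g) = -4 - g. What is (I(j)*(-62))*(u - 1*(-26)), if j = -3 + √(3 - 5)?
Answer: -6212276/195 - 1553069*I*√2/195 ≈ -31858.0 - 11263.0*I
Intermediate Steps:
j = -3 + I*√2 (j = -3 + √(-2) = -3 + I*√2 ≈ -3.0 + 1.4142*I)
I(C) = 35 + 5*C (I(C) = 15 - 5*(-4 - C) = 15 + (20 + 5*C) = 35 + 5*C)
u = -601/1950 (u = -⅖ + (16/(-52) - 23/(-30))/5 = -⅖ + (16*(-1/52) - 23*(-1/30))/5 = -⅖ + (-4/13 + 23/30)/5 = -⅖ + (⅕)*(179/390) = -⅖ + 179/1950 = -601/1950 ≈ -0.30821)
(I(j)*(-62))*(u - 1*(-26)) = ((35 + 5*(-3 + I*√2))*(-62))*(-601/1950 - 1*(-26)) = ((35 + (-15 + 5*I*√2))*(-62))*(-601/1950 + 26) = ((20 + 5*I*√2)*(-62))*(50099/1950) = (-1240 - 310*I*√2)*(50099/1950) = -6212276/195 - 1553069*I*√2/195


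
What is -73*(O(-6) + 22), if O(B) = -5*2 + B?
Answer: -438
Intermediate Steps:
O(B) = -10 + B
-73*(O(-6) + 22) = -73*((-10 - 6) + 22) = -73*(-16 + 22) = -73*6 = -438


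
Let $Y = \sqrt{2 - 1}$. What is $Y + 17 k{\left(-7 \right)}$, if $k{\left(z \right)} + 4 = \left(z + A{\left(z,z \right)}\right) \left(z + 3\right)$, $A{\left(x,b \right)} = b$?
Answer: $885$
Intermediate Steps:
$k{\left(z \right)} = -4 + 2 z \left(3 + z\right)$ ($k{\left(z \right)} = -4 + \left(z + z\right) \left(z + 3\right) = -4 + 2 z \left(3 + z\right)$)
$Y = 1$ ($Y = \sqrt{1} = 1$)
$Y + 17 k{\left(-7 \right)} = 1 + 17 \left(-4 + 2 \left(-7\right)^{2} + 6 \left(-7\right)\right) = 1 + 17 \left(-4 + 2 \cdot 49 - 42\right) = 1 + 17 \left(-4 + 98 - 42\right) = 1 + 17 \cdot 52 = 1 + 884 = 885$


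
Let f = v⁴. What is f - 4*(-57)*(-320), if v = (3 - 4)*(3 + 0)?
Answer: -72879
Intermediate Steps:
v = -3 (v = -1*3 = -3)
f = 81 (f = (-3)⁴ = 81)
f - 4*(-57)*(-320) = 81 - 4*(-57)*(-320) = 81 + 228*(-320) = 81 - 72960 = -72879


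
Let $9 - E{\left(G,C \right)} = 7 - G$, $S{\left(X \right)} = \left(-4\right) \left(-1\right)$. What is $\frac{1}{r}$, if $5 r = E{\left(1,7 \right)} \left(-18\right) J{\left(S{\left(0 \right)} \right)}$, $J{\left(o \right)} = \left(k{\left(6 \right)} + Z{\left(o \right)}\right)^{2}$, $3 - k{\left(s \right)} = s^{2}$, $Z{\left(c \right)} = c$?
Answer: $- \frac{5}{45414} \approx -0.0001101$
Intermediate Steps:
$k{\left(s \right)} = 3 - s^{2}$
$S{\left(X \right)} = 4$
$E{\left(G,C \right)} = 2 + G$ ($E{\left(G,C \right)} = 9 - \left(7 - G\right) = 9 + \left(-7 + G\right) = 2 + G$)
$J{\left(o \right)} = \left(-33 + o\right)^{2}$ ($J{\left(o \right)} = \left(\left(3 - 6^{2}\right) + o\right)^{2} = \left(\left(3 - 36\right) + o\right)^{2} = \left(-33 + o\right)^{2}$)
$r = - \frac{45414}{5}$ ($r = \frac{\left(2 + 1\right) \left(-18\right) \left(-33 + 4\right)^{2}}{5} = \frac{3 \left(-18\right) \left(-29\right)^{2}}{5} = \frac{\left(-54\right) 841}{5} = \frac{1}{5} \left(-45414\right) = - \frac{45414}{5} \approx -9082.8$)
$\frac{1}{r} = \frac{1}{- \frac{45414}{5}} = - \frac{5}{45414}$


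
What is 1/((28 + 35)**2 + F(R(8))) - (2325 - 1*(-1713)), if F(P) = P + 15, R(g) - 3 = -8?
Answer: -16067201/3979 ≈ -4038.0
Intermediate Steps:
R(g) = -5 (R(g) = 3 - 8 = -5)
F(P) = 15 + P
1/((28 + 35)**2 + F(R(8))) - (2325 - 1*(-1713)) = 1/((28 + 35)**2 + (15 - 5)) - (2325 - 1*(-1713)) = 1/(63**2 + 10) - (2325 + 1713) = 1/(3969 + 10) - 1*4038 = 1/3979 - 4038 = -16067201/3979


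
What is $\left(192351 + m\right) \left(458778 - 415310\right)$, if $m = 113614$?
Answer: $13299686620$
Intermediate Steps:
$\left(192351 + m\right) \left(458778 - 415310\right) = \left(192351 + 113614\right) \left(458778 - 415310\right) = 305965 \cdot 43468 = 13299686620$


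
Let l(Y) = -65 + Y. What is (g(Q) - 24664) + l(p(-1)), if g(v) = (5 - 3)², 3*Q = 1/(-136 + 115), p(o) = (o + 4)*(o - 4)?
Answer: -24740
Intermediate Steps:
p(o) = (-4 + o)*(4 + o) (p(o) = (4 + o)*(-4 + o) = (-4 + o)*(4 + o))
Q = -1/63 (Q = 1/(3*(-136 + 115)) = (⅓)/(-21) = (⅓)*(-1/21) = -1/63 ≈ -0.015873)
g(v) = 4 (g(v) = 2² = 4)
(g(Q) - 24664) + l(p(-1)) = (4 - 24664) + (-65 + (-16 + (-1)²)) = -24660 + (-65 + (-16 + 1)) = -24660 + (-65 - 15) = -24660 - 80 = -24740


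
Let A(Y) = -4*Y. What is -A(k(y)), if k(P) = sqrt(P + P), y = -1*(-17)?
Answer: 4*sqrt(34) ≈ 23.324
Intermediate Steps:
y = 17
k(P) = sqrt(2)*sqrt(P) (k(P) = sqrt(2*P) = sqrt(2)*sqrt(P))
-A(k(y)) = -(-4)*sqrt(2)*sqrt(17) = -(-4)*sqrt(34) = 4*sqrt(34)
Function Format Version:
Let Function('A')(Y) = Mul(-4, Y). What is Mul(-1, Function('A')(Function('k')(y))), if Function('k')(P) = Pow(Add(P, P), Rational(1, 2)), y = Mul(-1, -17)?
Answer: Mul(4, Pow(34, Rational(1, 2))) ≈ 23.324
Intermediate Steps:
y = 17
Function('k')(P) = Mul(Pow(2, Rational(1, 2)), Pow(P, Rational(1, 2))) (Function('k')(P) = Pow(Mul(2, P), Rational(1, 2)) = Mul(Pow(2, Rational(1, 2)), Pow(P, Rational(1, 2))))
Mul(-1, Function('A')(Function('k')(y))) = Mul(-1, Mul(-4, Mul(Pow(2, Rational(1, 2)), Pow(17, Rational(1, 2))))) = Mul(-1, Mul(-4, Pow(34, Rational(1, 2)))) = Mul(4, Pow(34, Rational(1, 2)))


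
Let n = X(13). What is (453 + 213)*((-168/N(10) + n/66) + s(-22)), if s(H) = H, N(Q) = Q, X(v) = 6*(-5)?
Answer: -1437894/55 ≈ -26144.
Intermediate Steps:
X(v) = -30
n = -30
(453 + 213)*((-168/N(10) + n/66) + s(-22)) = (453 + 213)*((-168/10 - 30/66) - 22) = 666*((-168*⅒ - 30*1/66) - 22) = 666*((-84/5 - 5/11) - 22) = 666*(-949/55 - 22) = 666*(-2159/55) = -1437894/55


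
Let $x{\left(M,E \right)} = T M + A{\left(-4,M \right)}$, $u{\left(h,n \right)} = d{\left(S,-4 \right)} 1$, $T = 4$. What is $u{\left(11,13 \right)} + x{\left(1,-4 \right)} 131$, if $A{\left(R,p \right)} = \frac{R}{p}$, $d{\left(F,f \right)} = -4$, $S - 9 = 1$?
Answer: $-4$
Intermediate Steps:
$S = 10$ ($S = 9 + 1 = 10$)
$u{\left(h,n \right)} = -4$ ($u{\left(h,n \right)} = \left(-4\right) 1 = -4$)
$x{\left(M,E \right)} = - \frac{4}{M} + 4 M$ ($x{\left(M,E \right)} = 4 M - \frac{4}{M} = - \frac{4}{M} + 4 M$)
$u{\left(11,13 \right)} + x{\left(1,-4 \right)} 131 = -4 + \left(- \frac{4}{1} + 4 \cdot 1\right) 131 = -4 + \left(\left(-4\right) 1 + 4\right) 131 = -4 + \left(-4 + 4\right) 131 = -4 + 0 \cdot 131 = -4 + 0 = -4$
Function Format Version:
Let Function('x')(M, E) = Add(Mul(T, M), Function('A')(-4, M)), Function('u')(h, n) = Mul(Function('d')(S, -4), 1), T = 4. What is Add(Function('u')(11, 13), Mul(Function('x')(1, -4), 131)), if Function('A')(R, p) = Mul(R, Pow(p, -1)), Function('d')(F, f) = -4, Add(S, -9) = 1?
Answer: -4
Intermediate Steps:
S = 10 (S = Add(9, 1) = 10)
Function('u')(h, n) = -4 (Function('u')(h, n) = Mul(-4, 1) = -4)
Function('x')(M, E) = Add(Mul(-4, Pow(M, -1)), Mul(4, M)) (Function('x')(M, E) = Add(Mul(4, M), Mul(-4, Pow(M, -1))) = Add(Mul(-4, Pow(M, -1)), Mul(4, M)))
Add(Function('u')(11, 13), Mul(Function('x')(1, -4), 131)) = Add(-4, Mul(Add(Mul(-4, Pow(1, -1)), Mul(4, 1)), 131)) = Add(-4, Mul(Add(Mul(-4, 1), 4), 131)) = Add(-4, Mul(Add(-4, 4), 131)) = Add(-4, Mul(0, 131)) = Add(-4, 0) = -4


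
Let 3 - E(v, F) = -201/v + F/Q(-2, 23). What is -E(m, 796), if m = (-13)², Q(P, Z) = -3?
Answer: -136648/507 ≈ -269.52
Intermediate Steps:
m = 169
E(v, F) = 3 + 201/v + F/3 (E(v, F) = 3 - (-201/v + F/(-3)) = 3 - (-201/v + F*(-⅓)) = 3 - (-201/v - F/3) = 3 + (201/v + F/3) = 3 + 201/v + F/3)
-E(m, 796) = -(3 + 201/169 + (⅓)*796) = -(3 + 201*(1/169) + 796/3) = -(3 + 201/169 + 796/3) = -1*136648/507 = -136648/507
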